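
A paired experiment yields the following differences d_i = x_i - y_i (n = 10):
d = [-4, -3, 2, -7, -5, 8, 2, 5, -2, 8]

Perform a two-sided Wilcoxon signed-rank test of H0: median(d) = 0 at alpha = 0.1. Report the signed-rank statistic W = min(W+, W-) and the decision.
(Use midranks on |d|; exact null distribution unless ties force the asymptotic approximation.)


Step 1: Drop any zero differences (none here) and take |d_i|.
|d| = [4, 3, 2, 7, 5, 8, 2, 5, 2, 8]
Step 2: Midrank |d_i| (ties get averaged ranks).
ranks: |4|->5, |3|->4, |2|->2, |7|->8, |5|->6.5, |8|->9.5, |2|->2, |5|->6.5, |2|->2, |8|->9.5
Step 3: Attach original signs; sum ranks with positive sign and with negative sign.
W+ = 2 + 9.5 + 2 + 6.5 + 9.5 = 29.5
W- = 5 + 4 + 8 + 6.5 + 2 = 25.5
(Check: W+ + W- = 55 should equal n(n+1)/2 = 55.)
Step 4: Test statistic W = min(W+, W-) = 25.5.
Step 5: Ties in |d|, so use the tie-corrected normal approximation.
        E[W] = n(n+1)/4 = 10*11/4 = 27.5.
        Tie groups: |d|=2 (t=3), |d|=5 (t=2), |d|=8 (t=2); sum(t^3 - t) = 36.
        Var[W] = n(n+1)(2n+1)/24 - sum(t^3-t)/48 = 2310/24 - 36/48 = 95.5.
        z = (W - E[W]) / sqrt(Var[W]) = (25.5 - 27.5) / 9.7724 = -0.2047.
        Two-sided p = 2*Phi(z) = 0.837839.
Step 6: alpha = 0.1. fail to reject H0.

W+ = 29.5, W- = 25.5, W = min = 25.5, p = 0.837839, fail to reject H0.


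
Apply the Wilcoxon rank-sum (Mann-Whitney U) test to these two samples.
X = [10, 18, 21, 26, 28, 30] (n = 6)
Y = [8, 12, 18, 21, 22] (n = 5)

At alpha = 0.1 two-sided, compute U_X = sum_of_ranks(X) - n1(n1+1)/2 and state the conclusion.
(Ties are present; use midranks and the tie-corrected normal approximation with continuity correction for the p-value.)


Step 1: Combine and sort all 11 observations; assign midranks.
sorted (value, group): (8,Y), (10,X), (12,Y), (18,X), (18,Y), (21,X), (21,Y), (22,Y), (26,X), (28,X), (30,X)
ranks: 8->1, 10->2, 12->3, 18->4.5, 18->4.5, 21->6.5, 21->6.5, 22->8, 26->9, 28->10, 30->11
Step 2: Rank sum for X: R1 = 2 + 4.5 + 6.5 + 9 + 10 + 11 = 43.
Step 3: U_X = R1 - n1(n1+1)/2 = 43 - 6*7/2 = 43 - 21 = 22.
       U_Y = n1*n2 - U_X = 30 - 22 = 8.
Step 4: Ties are present, so use the tie-corrected normal approximation (with continuity correction) for the p-value.
Step 5: p-value = 0.233197; compare to alpha = 0.1. fail to reject H0.

U_X = 22, p = 0.233197, fail to reject H0 at alpha = 0.1.


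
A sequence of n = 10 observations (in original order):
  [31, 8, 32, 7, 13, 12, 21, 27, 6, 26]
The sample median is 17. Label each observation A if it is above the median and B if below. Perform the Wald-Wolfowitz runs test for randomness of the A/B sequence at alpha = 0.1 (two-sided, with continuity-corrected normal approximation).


Step 1: Compute median = 17; label A = above, B = below.
Labels in order: ABABBBAABA  (n_A = 5, n_B = 5)
Step 2: Count runs R = 7.
Step 3: Under H0 (random ordering), E[R] = 2*n_A*n_B/(n_A+n_B) + 1 = 2*5*5/10 + 1 = 6.0000.
        Var[R] = 2*n_A*n_B*(2*n_A*n_B - n_A - n_B) / ((n_A+n_B)^2 * (n_A+n_B-1)) = 2000/900 = 2.2222.
        SD[R] = 1.4907.
Step 4: Continuity-corrected z = (R - 0.5 - E[R]) / SD[R] = (7 - 0.5 - 6.0000) / 1.4907 = 0.3354.
Step 5: Two-sided p-value via normal approximation = 2*(1 - Phi(|z|)) = 0.737316.
Step 6: alpha = 0.1. fail to reject H0.

R = 7, z = 0.3354, p = 0.737316, fail to reject H0.


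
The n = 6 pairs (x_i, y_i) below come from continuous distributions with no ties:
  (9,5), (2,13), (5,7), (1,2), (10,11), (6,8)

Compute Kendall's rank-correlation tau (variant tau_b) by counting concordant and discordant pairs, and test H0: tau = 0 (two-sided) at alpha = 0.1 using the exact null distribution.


Step 1: Enumerate the 15 unordered pairs (i,j) with i<j and classify each by sign(x_j-x_i) * sign(y_j-y_i).
  (1,2):dx=-7,dy=+8->D; (1,3):dx=-4,dy=+2->D; (1,4):dx=-8,dy=-3->C; (1,5):dx=+1,dy=+6->C
  (1,6):dx=-3,dy=+3->D; (2,3):dx=+3,dy=-6->D; (2,4):dx=-1,dy=-11->C; (2,5):dx=+8,dy=-2->D
  (2,6):dx=+4,dy=-5->D; (3,4):dx=-4,dy=-5->C; (3,5):dx=+5,dy=+4->C; (3,6):dx=+1,dy=+1->C
  (4,5):dx=+9,dy=+9->C; (4,6):dx=+5,dy=+6->C; (5,6):dx=-4,dy=-3->C
Step 2: C = 9, D = 6, total pairs = 15.
Step 3: tau = (C - D)/(n(n-1)/2) = (9 - 6)/15 = 0.200000.
Step 4: Exact two-sided p-value (enumerate n! = 720 permutations of y under H0): p = 0.719444.
Step 5: alpha = 0.1. fail to reject H0.

tau_b = 0.2000 (C=9, D=6), p = 0.719444, fail to reject H0.


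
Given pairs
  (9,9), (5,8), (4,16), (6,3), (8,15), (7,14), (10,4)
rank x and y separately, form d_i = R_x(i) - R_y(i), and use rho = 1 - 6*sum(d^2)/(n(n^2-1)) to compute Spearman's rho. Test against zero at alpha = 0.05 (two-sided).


Step 1: Rank x and y separately (midranks; no ties here).
rank(x): 9->6, 5->2, 4->1, 6->3, 8->5, 7->4, 10->7
rank(y): 9->4, 8->3, 16->7, 3->1, 15->6, 14->5, 4->2
Step 2: d_i = R_x(i) - R_y(i); compute d_i^2.
  (6-4)^2=4, (2-3)^2=1, (1-7)^2=36, (3-1)^2=4, (5-6)^2=1, (4-5)^2=1, (7-2)^2=25
sum(d^2) = 72.
Step 3: rho = 1 - 6*72 / (7*(7^2 - 1)) = 1 - 432/336 = -0.285714.
Step 4: Under H0, t = rho * sqrt((n-2)/(1-rho^2)) = -0.6667 ~ t(5).
Step 5: Two-sided p-value from the t-distribution with 5 df = 0.534509.
Step 6: alpha = 0.05. fail to reject H0.

rho = -0.2857, p = 0.534509, fail to reject H0 at alpha = 0.05.


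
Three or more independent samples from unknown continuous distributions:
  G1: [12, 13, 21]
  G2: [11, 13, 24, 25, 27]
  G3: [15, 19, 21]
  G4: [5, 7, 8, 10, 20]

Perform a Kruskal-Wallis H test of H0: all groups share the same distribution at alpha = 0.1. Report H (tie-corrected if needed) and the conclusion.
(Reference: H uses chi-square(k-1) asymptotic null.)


Step 1: Combine all N = 16 observations and assign midranks.
sorted (value, group, rank): (5,G4,1), (7,G4,2), (8,G4,3), (10,G4,4), (11,G2,5), (12,G1,6), (13,G1,7.5), (13,G2,7.5), (15,G3,9), (19,G3,10), (20,G4,11), (21,G1,12.5), (21,G3,12.5), (24,G2,14), (25,G2,15), (27,G2,16)
Step 2: Sum ranks within each group.
R_1 = 26 (n_1 = 3)
R_2 = 57.5 (n_2 = 5)
R_3 = 31.5 (n_3 = 3)
R_4 = 21 (n_4 = 5)
Step 3: H = 12/(N(N+1)) * sum(R_i^2/n_i) - 3(N+1)
     = 12/(16*17) * (26^2/3 + 57.5^2/5 + 31.5^2/3 + 21^2/5) - 3*17
     = 0.044118 * 1305.53 - 51
     = 6.597059.
Step 4: Ties present; correction factor C = 1 - 12/(16^3 - 16) = 0.997059. Corrected H = 6.597059 / 0.997059 = 6.616519.
Step 5: Under H0, H ~ chi^2(3); p-value = 0.085179.
Step 6: alpha = 0.1. reject H0.

H = 6.6165, df = 3, p = 0.085179, reject H0.


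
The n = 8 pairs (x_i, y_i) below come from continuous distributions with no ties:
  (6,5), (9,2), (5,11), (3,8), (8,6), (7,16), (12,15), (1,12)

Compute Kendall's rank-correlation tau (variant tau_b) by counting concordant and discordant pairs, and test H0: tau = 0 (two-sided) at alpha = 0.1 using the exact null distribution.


Step 1: Enumerate the 28 unordered pairs (i,j) with i<j and classify each by sign(x_j-x_i) * sign(y_j-y_i).
  (1,2):dx=+3,dy=-3->D; (1,3):dx=-1,dy=+6->D; (1,4):dx=-3,dy=+3->D; (1,5):dx=+2,dy=+1->C
  (1,6):dx=+1,dy=+11->C; (1,7):dx=+6,dy=+10->C; (1,8):dx=-5,dy=+7->D; (2,3):dx=-4,dy=+9->D
  (2,4):dx=-6,dy=+6->D; (2,5):dx=-1,dy=+4->D; (2,6):dx=-2,dy=+14->D; (2,7):dx=+3,dy=+13->C
  (2,8):dx=-8,dy=+10->D; (3,4):dx=-2,dy=-3->C; (3,5):dx=+3,dy=-5->D; (3,6):dx=+2,dy=+5->C
  (3,7):dx=+7,dy=+4->C; (3,8):dx=-4,dy=+1->D; (4,5):dx=+5,dy=-2->D; (4,6):dx=+4,dy=+8->C
  (4,7):dx=+9,dy=+7->C; (4,8):dx=-2,dy=+4->D; (5,6):dx=-1,dy=+10->D; (5,7):dx=+4,dy=+9->C
  (5,8):dx=-7,dy=+6->D; (6,7):dx=+5,dy=-1->D; (6,8):dx=-6,dy=-4->C; (7,8):dx=-11,dy=-3->C
Step 2: C = 12, D = 16, total pairs = 28.
Step 3: tau = (C - D)/(n(n-1)/2) = (12 - 16)/28 = -0.142857.
Step 4: Exact two-sided p-value (enumerate n! = 40320 permutations of y under H0): p = 0.719544.
Step 5: alpha = 0.1. fail to reject H0.

tau_b = -0.1429 (C=12, D=16), p = 0.719544, fail to reject H0.


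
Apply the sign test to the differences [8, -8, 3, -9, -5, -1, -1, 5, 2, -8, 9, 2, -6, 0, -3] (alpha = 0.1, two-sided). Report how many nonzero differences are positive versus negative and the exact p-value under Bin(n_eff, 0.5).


Step 1: Discard zero differences. Original n = 15; n_eff = number of nonzero differences = 14.
Nonzero differences (with sign): +8, -8, +3, -9, -5, -1, -1, +5, +2, -8, +9, +2, -6, -3
Step 2: Count signs: positive = 6, negative = 8.
Step 3: Under H0: P(positive) = 0.5, so the number of positives S ~ Bin(14, 0.5).
Step 4: Two-sided exact p-value = sum of Bin(14,0.5) probabilities at or below the observed probability = 0.790527.
Step 5: alpha = 0.1. fail to reject H0.

n_eff = 14, pos = 6, neg = 8, p = 0.790527, fail to reject H0.


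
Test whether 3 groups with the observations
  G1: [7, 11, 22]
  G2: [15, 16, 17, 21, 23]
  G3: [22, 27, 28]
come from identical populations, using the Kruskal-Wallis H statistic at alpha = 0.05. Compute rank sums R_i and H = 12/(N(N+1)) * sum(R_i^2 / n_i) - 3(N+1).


Step 1: Combine all N = 11 observations and assign midranks.
sorted (value, group, rank): (7,G1,1), (11,G1,2), (15,G2,3), (16,G2,4), (17,G2,5), (21,G2,6), (22,G1,7.5), (22,G3,7.5), (23,G2,9), (27,G3,10), (28,G3,11)
Step 2: Sum ranks within each group.
R_1 = 10.5 (n_1 = 3)
R_2 = 27 (n_2 = 5)
R_3 = 28.5 (n_3 = 3)
Step 3: H = 12/(N(N+1)) * sum(R_i^2/n_i) - 3(N+1)
     = 12/(11*12) * (10.5^2/3 + 27^2/5 + 28.5^2/3) - 3*12
     = 0.090909 * 453.3 - 36
     = 5.209091.
Step 4: Ties present; correction factor C = 1 - 6/(11^3 - 11) = 0.995455. Corrected H = 5.209091 / 0.995455 = 5.232877.
Step 5: Under H0, H ~ chi^2(2); p-value = 0.073063.
Step 6: alpha = 0.05. fail to reject H0.

H = 5.2329, df = 2, p = 0.073063, fail to reject H0.


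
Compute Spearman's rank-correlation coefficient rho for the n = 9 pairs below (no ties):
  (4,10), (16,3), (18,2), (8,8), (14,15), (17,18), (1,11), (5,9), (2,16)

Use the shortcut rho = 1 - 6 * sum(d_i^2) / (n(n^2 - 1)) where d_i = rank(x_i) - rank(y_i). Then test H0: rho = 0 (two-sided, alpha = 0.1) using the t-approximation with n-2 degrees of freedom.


Step 1: Rank x and y separately (midranks; no ties here).
rank(x): 4->3, 16->7, 18->9, 8->5, 14->6, 17->8, 1->1, 5->4, 2->2
rank(y): 10->5, 3->2, 2->1, 8->3, 15->7, 18->9, 11->6, 9->4, 16->8
Step 2: d_i = R_x(i) - R_y(i); compute d_i^2.
  (3-5)^2=4, (7-2)^2=25, (9-1)^2=64, (5-3)^2=4, (6-7)^2=1, (8-9)^2=1, (1-6)^2=25, (4-4)^2=0, (2-8)^2=36
sum(d^2) = 160.
Step 3: rho = 1 - 6*160 / (9*(9^2 - 1)) = 1 - 960/720 = -0.333333.
Step 4: Under H0, t = rho * sqrt((n-2)/(1-rho^2)) = -0.9354 ~ t(7).
Step 5: Two-sided p-value from the t-distribution with 7 df = 0.380713.
Step 6: alpha = 0.1. fail to reject H0.

rho = -0.3333, p = 0.380713, fail to reject H0 at alpha = 0.1.


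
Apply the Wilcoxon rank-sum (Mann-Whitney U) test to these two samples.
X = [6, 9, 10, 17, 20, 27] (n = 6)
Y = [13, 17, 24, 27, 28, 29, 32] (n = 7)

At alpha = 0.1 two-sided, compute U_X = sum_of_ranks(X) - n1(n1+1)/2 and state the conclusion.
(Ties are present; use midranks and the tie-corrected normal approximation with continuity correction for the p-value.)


Step 1: Combine and sort all 13 observations; assign midranks.
sorted (value, group): (6,X), (9,X), (10,X), (13,Y), (17,X), (17,Y), (20,X), (24,Y), (27,X), (27,Y), (28,Y), (29,Y), (32,Y)
ranks: 6->1, 9->2, 10->3, 13->4, 17->5.5, 17->5.5, 20->7, 24->8, 27->9.5, 27->9.5, 28->11, 29->12, 32->13
Step 2: Rank sum for X: R1 = 1 + 2 + 3 + 5.5 + 7 + 9.5 = 28.
Step 3: U_X = R1 - n1(n1+1)/2 = 28 - 6*7/2 = 28 - 21 = 7.
       U_Y = n1*n2 - U_X = 42 - 7 = 35.
Step 4: Ties are present, so use the tie-corrected normal approximation (with continuity correction) for the p-value.
Step 5: p-value = 0.053126; compare to alpha = 0.1. reject H0.

U_X = 7, p = 0.053126, reject H0 at alpha = 0.1.


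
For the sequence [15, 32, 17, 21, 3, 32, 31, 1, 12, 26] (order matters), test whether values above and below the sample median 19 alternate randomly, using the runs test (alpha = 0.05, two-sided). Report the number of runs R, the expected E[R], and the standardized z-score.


Step 1: Compute median = 19; label A = above, B = below.
Labels in order: BABABAABBA  (n_A = 5, n_B = 5)
Step 2: Count runs R = 8.
Step 3: Under H0 (random ordering), E[R] = 2*n_A*n_B/(n_A+n_B) + 1 = 2*5*5/10 + 1 = 6.0000.
        Var[R] = 2*n_A*n_B*(2*n_A*n_B - n_A - n_B) / ((n_A+n_B)^2 * (n_A+n_B-1)) = 2000/900 = 2.2222.
        SD[R] = 1.4907.
Step 4: Continuity-corrected z = (R - 0.5 - E[R]) / SD[R] = (8 - 0.5 - 6.0000) / 1.4907 = 1.0062.
Step 5: Two-sided p-value via normal approximation = 2*(1 - Phi(|z|)) = 0.314305.
Step 6: alpha = 0.05. fail to reject H0.

R = 8, z = 1.0062, p = 0.314305, fail to reject H0.


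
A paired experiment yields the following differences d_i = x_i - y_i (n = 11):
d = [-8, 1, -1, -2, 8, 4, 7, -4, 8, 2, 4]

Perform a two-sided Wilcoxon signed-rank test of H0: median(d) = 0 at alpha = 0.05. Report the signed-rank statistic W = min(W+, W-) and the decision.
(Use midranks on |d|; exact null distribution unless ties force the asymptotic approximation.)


Step 1: Drop any zero differences (none here) and take |d_i|.
|d| = [8, 1, 1, 2, 8, 4, 7, 4, 8, 2, 4]
Step 2: Midrank |d_i| (ties get averaged ranks).
ranks: |8|->10, |1|->1.5, |1|->1.5, |2|->3.5, |8|->10, |4|->6, |7|->8, |4|->6, |8|->10, |2|->3.5, |4|->6
Step 3: Attach original signs; sum ranks with positive sign and with negative sign.
W+ = 1.5 + 10 + 6 + 8 + 10 + 3.5 + 6 = 45
W- = 10 + 1.5 + 3.5 + 6 = 21
(Check: W+ + W- = 66 should equal n(n+1)/2 = 66.)
Step 4: Test statistic W = min(W+, W-) = 21.
Step 5: Ties in |d|, so use the tie-corrected normal approximation.
        E[W] = n(n+1)/4 = 11*12/4 = 33.
        Tie groups: |d|=1 (t=2), |d|=2 (t=2), |d|=4 (t=3), |d|=8 (t=3); sum(t^3 - t) = 60.
        Var[W] = n(n+1)(2n+1)/24 - sum(t^3-t)/48 = 3036/24 - 60/48 = 125.25.
        z = (W - E[W]) / sqrt(Var[W]) = (21 - 33) / 11.1915 = -1.0722.
        Two-sided p = 2*Phi(z) = 0.283612.
Step 6: alpha = 0.05. fail to reject H0.

W+ = 45, W- = 21, W = min = 21, p = 0.283612, fail to reject H0.


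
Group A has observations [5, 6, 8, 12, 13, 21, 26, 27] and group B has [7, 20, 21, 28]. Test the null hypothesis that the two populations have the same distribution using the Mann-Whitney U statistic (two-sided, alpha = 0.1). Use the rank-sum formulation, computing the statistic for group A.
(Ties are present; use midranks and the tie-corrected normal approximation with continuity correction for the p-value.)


Step 1: Combine and sort all 12 observations; assign midranks.
sorted (value, group): (5,X), (6,X), (7,Y), (8,X), (12,X), (13,X), (20,Y), (21,X), (21,Y), (26,X), (27,X), (28,Y)
ranks: 5->1, 6->2, 7->3, 8->4, 12->5, 13->6, 20->7, 21->8.5, 21->8.5, 26->10, 27->11, 28->12
Step 2: Rank sum for X: R1 = 1 + 2 + 4 + 5 + 6 + 8.5 + 10 + 11 = 47.5.
Step 3: U_X = R1 - n1(n1+1)/2 = 47.5 - 8*9/2 = 47.5 - 36 = 11.5.
       U_Y = n1*n2 - U_X = 32 - 11.5 = 20.5.
Step 4: Ties are present, so use the tie-corrected normal approximation (with continuity correction) for the p-value.
Step 5: p-value = 0.496152; compare to alpha = 0.1. fail to reject H0.

U_X = 11.5, p = 0.496152, fail to reject H0 at alpha = 0.1.


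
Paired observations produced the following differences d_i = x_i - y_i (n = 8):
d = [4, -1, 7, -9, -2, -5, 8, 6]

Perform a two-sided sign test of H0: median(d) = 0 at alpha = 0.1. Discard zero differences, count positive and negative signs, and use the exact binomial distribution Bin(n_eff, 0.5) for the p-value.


Step 1: Discard zero differences. Original n = 8; n_eff = number of nonzero differences = 8.
Nonzero differences (with sign): +4, -1, +7, -9, -2, -5, +8, +6
Step 2: Count signs: positive = 4, negative = 4.
Step 3: Under H0: P(positive) = 0.5, so the number of positives S ~ Bin(8, 0.5).
Step 4: Two-sided exact p-value = sum of Bin(8,0.5) probabilities at or below the observed probability = 1.000000.
Step 5: alpha = 0.1. fail to reject H0.

n_eff = 8, pos = 4, neg = 4, p = 1.000000, fail to reject H0.


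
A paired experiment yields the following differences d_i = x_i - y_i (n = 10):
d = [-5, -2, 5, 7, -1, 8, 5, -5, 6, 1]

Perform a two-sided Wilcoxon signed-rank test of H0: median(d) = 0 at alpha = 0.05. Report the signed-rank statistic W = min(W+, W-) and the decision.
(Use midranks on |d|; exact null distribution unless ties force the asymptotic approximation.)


Step 1: Drop any zero differences (none here) and take |d_i|.
|d| = [5, 2, 5, 7, 1, 8, 5, 5, 6, 1]
Step 2: Midrank |d_i| (ties get averaged ranks).
ranks: |5|->5.5, |2|->3, |5|->5.5, |7|->9, |1|->1.5, |8|->10, |5|->5.5, |5|->5.5, |6|->8, |1|->1.5
Step 3: Attach original signs; sum ranks with positive sign and with negative sign.
W+ = 5.5 + 9 + 10 + 5.5 + 8 + 1.5 = 39.5
W- = 5.5 + 3 + 1.5 + 5.5 = 15.5
(Check: W+ + W- = 55 should equal n(n+1)/2 = 55.)
Step 4: Test statistic W = min(W+, W-) = 15.5.
Step 5: Ties in |d|, so use the tie-corrected normal approximation.
        E[W] = n(n+1)/4 = 10*11/4 = 27.5.
        Tie groups: |d|=1 (t=2), |d|=5 (t=4); sum(t^3 - t) = 66.
        Var[W] = n(n+1)(2n+1)/24 - sum(t^3-t)/48 = 2310/24 - 66/48 = 94.875.
        z = (W - E[W]) / sqrt(Var[W]) = (15.5 - 27.5) / 9.7404 = -1.2320.
        Two-sided p = 2*Phi(z) = 0.217955.
Step 6: alpha = 0.05. fail to reject H0.

W+ = 39.5, W- = 15.5, W = min = 15.5, p = 0.217955, fail to reject H0.


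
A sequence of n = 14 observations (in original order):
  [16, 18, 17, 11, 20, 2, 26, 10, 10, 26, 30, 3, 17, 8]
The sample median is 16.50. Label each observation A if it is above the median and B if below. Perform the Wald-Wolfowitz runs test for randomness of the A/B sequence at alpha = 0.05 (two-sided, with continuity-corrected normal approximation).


Step 1: Compute median = 16.50; label A = above, B = below.
Labels in order: BAABABABBAABAB  (n_A = 7, n_B = 7)
Step 2: Count runs R = 11.
Step 3: Under H0 (random ordering), E[R] = 2*n_A*n_B/(n_A+n_B) + 1 = 2*7*7/14 + 1 = 8.0000.
        Var[R] = 2*n_A*n_B*(2*n_A*n_B - n_A - n_B) / ((n_A+n_B)^2 * (n_A+n_B-1)) = 8232/2548 = 3.2308.
        SD[R] = 1.7974.
Step 4: Continuity-corrected z = (R - 0.5 - E[R]) / SD[R] = (11 - 0.5 - 8.0000) / 1.7974 = 1.3909.
Step 5: Two-sided p-value via normal approximation = 2*(1 - Phi(|z|)) = 0.164264.
Step 6: alpha = 0.05. fail to reject H0.

R = 11, z = 1.3909, p = 0.164264, fail to reject H0.


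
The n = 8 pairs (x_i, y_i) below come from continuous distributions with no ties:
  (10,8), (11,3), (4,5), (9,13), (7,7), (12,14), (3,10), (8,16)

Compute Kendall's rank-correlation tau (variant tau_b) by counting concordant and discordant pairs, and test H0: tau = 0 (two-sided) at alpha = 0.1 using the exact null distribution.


Step 1: Enumerate the 28 unordered pairs (i,j) with i<j and classify each by sign(x_j-x_i) * sign(y_j-y_i).
  (1,2):dx=+1,dy=-5->D; (1,3):dx=-6,dy=-3->C; (1,4):dx=-1,dy=+5->D; (1,5):dx=-3,dy=-1->C
  (1,6):dx=+2,dy=+6->C; (1,7):dx=-7,dy=+2->D; (1,8):dx=-2,dy=+8->D; (2,3):dx=-7,dy=+2->D
  (2,4):dx=-2,dy=+10->D; (2,5):dx=-4,dy=+4->D; (2,6):dx=+1,dy=+11->C; (2,7):dx=-8,dy=+7->D
  (2,8):dx=-3,dy=+13->D; (3,4):dx=+5,dy=+8->C; (3,5):dx=+3,dy=+2->C; (3,6):dx=+8,dy=+9->C
  (3,7):dx=-1,dy=+5->D; (3,8):dx=+4,dy=+11->C; (4,5):dx=-2,dy=-6->C; (4,6):dx=+3,dy=+1->C
  (4,7):dx=-6,dy=-3->C; (4,8):dx=-1,dy=+3->D; (5,6):dx=+5,dy=+7->C; (5,7):dx=-4,dy=+3->D
  (5,8):dx=+1,dy=+9->C; (6,7):dx=-9,dy=-4->C; (6,8):dx=-4,dy=+2->D; (7,8):dx=+5,dy=+6->C
Step 2: C = 15, D = 13, total pairs = 28.
Step 3: tau = (C - D)/(n(n-1)/2) = (15 - 13)/28 = 0.071429.
Step 4: Exact two-sided p-value (enumerate n! = 40320 permutations of y under H0): p = 0.904861.
Step 5: alpha = 0.1. fail to reject H0.

tau_b = 0.0714 (C=15, D=13), p = 0.904861, fail to reject H0.


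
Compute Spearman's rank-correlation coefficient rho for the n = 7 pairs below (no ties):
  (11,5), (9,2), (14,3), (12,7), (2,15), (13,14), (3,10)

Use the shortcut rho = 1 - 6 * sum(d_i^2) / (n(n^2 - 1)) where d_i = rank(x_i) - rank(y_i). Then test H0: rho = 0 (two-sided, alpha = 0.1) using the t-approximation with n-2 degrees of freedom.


Step 1: Rank x and y separately (midranks; no ties here).
rank(x): 11->4, 9->3, 14->7, 12->5, 2->1, 13->6, 3->2
rank(y): 5->3, 2->1, 3->2, 7->4, 15->7, 14->6, 10->5
Step 2: d_i = R_x(i) - R_y(i); compute d_i^2.
  (4-3)^2=1, (3-1)^2=4, (7-2)^2=25, (5-4)^2=1, (1-7)^2=36, (6-6)^2=0, (2-5)^2=9
sum(d^2) = 76.
Step 3: rho = 1 - 6*76 / (7*(7^2 - 1)) = 1 - 456/336 = -0.357143.
Step 4: Under H0, t = rho * sqrt((n-2)/(1-rho^2)) = -0.8550 ~ t(5).
Step 5: Two-sided p-value from the t-distribution with 5 df = 0.431611.
Step 6: alpha = 0.1. fail to reject H0.

rho = -0.3571, p = 0.431611, fail to reject H0 at alpha = 0.1.


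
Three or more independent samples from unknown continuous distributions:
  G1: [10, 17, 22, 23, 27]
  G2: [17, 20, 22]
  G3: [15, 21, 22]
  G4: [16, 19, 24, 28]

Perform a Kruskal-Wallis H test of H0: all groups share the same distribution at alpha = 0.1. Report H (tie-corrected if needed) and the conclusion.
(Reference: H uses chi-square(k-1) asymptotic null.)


Step 1: Combine all N = 15 observations and assign midranks.
sorted (value, group, rank): (10,G1,1), (15,G3,2), (16,G4,3), (17,G1,4.5), (17,G2,4.5), (19,G4,6), (20,G2,7), (21,G3,8), (22,G1,10), (22,G2,10), (22,G3,10), (23,G1,12), (24,G4,13), (27,G1,14), (28,G4,15)
Step 2: Sum ranks within each group.
R_1 = 41.5 (n_1 = 5)
R_2 = 21.5 (n_2 = 3)
R_3 = 20 (n_3 = 3)
R_4 = 37 (n_4 = 4)
Step 3: H = 12/(N(N+1)) * sum(R_i^2/n_i) - 3(N+1)
     = 12/(15*16) * (41.5^2/5 + 21.5^2/3 + 20^2/3 + 37^2/4) - 3*16
     = 0.050000 * 974.117 - 48
     = 0.705833.
Step 4: Ties present; correction factor C = 1 - 30/(15^3 - 15) = 0.991071. Corrected H = 0.705833 / 0.991071 = 0.712192.
Step 5: Under H0, H ~ chi^2(3); p-value = 0.870333.
Step 6: alpha = 0.1. fail to reject H0.

H = 0.7122, df = 3, p = 0.870333, fail to reject H0.


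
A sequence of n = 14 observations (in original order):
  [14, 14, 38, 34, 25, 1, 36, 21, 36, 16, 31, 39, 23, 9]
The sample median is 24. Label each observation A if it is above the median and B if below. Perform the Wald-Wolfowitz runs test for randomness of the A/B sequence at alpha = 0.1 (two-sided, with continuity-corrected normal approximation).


Step 1: Compute median = 24; label A = above, B = below.
Labels in order: BBAAABABABAABB  (n_A = 7, n_B = 7)
Step 2: Count runs R = 9.
Step 3: Under H0 (random ordering), E[R] = 2*n_A*n_B/(n_A+n_B) + 1 = 2*7*7/14 + 1 = 8.0000.
        Var[R] = 2*n_A*n_B*(2*n_A*n_B - n_A - n_B) / ((n_A+n_B)^2 * (n_A+n_B-1)) = 8232/2548 = 3.2308.
        SD[R] = 1.7974.
Step 4: Continuity-corrected z = (R - 0.5 - E[R]) / SD[R] = (9 - 0.5 - 8.0000) / 1.7974 = 0.2782.
Step 5: Two-sided p-value via normal approximation = 2*(1 - Phi(|z|)) = 0.780879.
Step 6: alpha = 0.1. fail to reject H0.

R = 9, z = 0.2782, p = 0.780879, fail to reject H0.


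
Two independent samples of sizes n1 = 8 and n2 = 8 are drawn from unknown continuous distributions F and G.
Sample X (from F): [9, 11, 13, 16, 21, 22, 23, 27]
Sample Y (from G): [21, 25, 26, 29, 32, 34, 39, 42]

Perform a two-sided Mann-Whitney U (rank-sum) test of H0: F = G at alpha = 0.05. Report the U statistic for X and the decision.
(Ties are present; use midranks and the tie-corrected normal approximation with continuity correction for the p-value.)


Step 1: Combine and sort all 16 observations; assign midranks.
sorted (value, group): (9,X), (11,X), (13,X), (16,X), (21,X), (21,Y), (22,X), (23,X), (25,Y), (26,Y), (27,X), (29,Y), (32,Y), (34,Y), (39,Y), (42,Y)
ranks: 9->1, 11->2, 13->3, 16->4, 21->5.5, 21->5.5, 22->7, 23->8, 25->9, 26->10, 27->11, 29->12, 32->13, 34->14, 39->15, 42->16
Step 2: Rank sum for X: R1 = 1 + 2 + 3 + 4 + 5.5 + 7 + 8 + 11 = 41.5.
Step 3: U_X = R1 - n1(n1+1)/2 = 41.5 - 8*9/2 = 41.5 - 36 = 5.5.
       U_Y = n1*n2 - U_X = 64 - 5.5 = 58.5.
Step 4: Ties are present, so use the tie-corrected normal approximation (with continuity correction) for the p-value.
Step 5: p-value = 0.006284; compare to alpha = 0.05. reject H0.

U_X = 5.5, p = 0.006284, reject H0 at alpha = 0.05.


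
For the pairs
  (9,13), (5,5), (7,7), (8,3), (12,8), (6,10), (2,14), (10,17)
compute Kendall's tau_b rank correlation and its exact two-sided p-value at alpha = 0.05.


Step 1: Enumerate the 28 unordered pairs (i,j) with i<j and classify each by sign(x_j-x_i) * sign(y_j-y_i).
  (1,2):dx=-4,dy=-8->C; (1,3):dx=-2,dy=-6->C; (1,4):dx=-1,dy=-10->C; (1,5):dx=+3,dy=-5->D
  (1,6):dx=-3,dy=-3->C; (1,7):dx=-7,dy=+1->D; (1,8):dx=+1,dy=+4->C; (2,3):dx=+2,dy=+2->C
  (2,4):dx=+3,dy=-2->D; (2,5):dx=+7,dy=+3->C; (2,6):dx=+1,dy=+5->C; (2,7):dx=-3,dy=+9->D
  (2,8):dx=+5,dy=+12->C; (3,4):dx=+1,dy=-4->D; (3,5):dx=+5,dy=+1->C; (3,6):dx=-1,dy=+3->D
  (3,7):dx=-5,dy=+7->D; (3,8):dx=+3,dy=+10->C; (4,5):dx=+4,dy=+5->C; (4,6):dx=-2,dy=+7->D
  (4,7):dx=-6,dy=+11->D; (4,8):dx=+2,dy=+14->C; (5,6):dx=-6,dy=+2->D; (5,7):dx=-10,dy=+6->D
  (5,8):dx=-2,dy=+9->D; (6,7):dx=-4,dy=+4->D; (6,8):dx=+4,dy=+7->C; (7,8):dx=+8,dy=+3->C
Step 2: C = 15, D = 13, total pairs = 28.
Step 3: tau = (C - D)/(n(n-1)/2) = (15 - 13)/28 = 0.071429.
Step 4: Exact two-sided p-value (enumerate n! = 40320 permutations of y under H0): p = 0.904861.
Step 5: alpha = 0.05. fail to reject H0.

tau_b = 0.0714 (C=15, D=13), p = 0.904861, fail to reject H0.


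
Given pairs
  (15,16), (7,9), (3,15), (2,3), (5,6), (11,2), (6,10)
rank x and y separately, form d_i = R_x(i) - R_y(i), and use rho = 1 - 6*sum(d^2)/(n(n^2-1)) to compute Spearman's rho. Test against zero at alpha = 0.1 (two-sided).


Step 1: Rank x and y separately (midranks; no ties here).
rank(x): 15->7, 7->5, 3->2, 2->1, 5->3, 11->6, 6->4
rank(y): 16->7, 9->4, 15->6, 3->2, 6->3, 2->1, 10->5
Step 2: d_i = R_x(i) - R_y(i); compute d_i^2.
  (7-7)^2=0, (5-4)^2=1, (2-6)^2=16, (1-2)^2=1, (3-3)^2=0, (6-1)^2=25, (4-5)^2=1
sum(d^2) = 44.
Step 3: rho = 1 - 6*44 / (7*(7^2 - 1)) = 1 - 264/336 = 0.214286.
Step 4: Under H0, t = rho * sqrt((n-2)/(1-rho^2)) = 0.4906 ~ t(5).
Step 5: Two-sided p-value from the t-distribution with 5 df = 0.644512.
Step 6: alpha = 0.1. fail to reject H0.

rho = 0.2143, p = 0.644512, fail to reject H0 at alpha = 0.1.


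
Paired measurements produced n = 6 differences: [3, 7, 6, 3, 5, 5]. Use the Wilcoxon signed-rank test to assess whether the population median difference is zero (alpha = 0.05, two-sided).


Step 1: Drop any zero differences (none here) and take |d_i|.
|d| = [3, 7, 6, 3, 5, 5]
Step 2: Midrank |d_i| (ties get averaged ranks).
ranks: |3|->1.5, |7|->6, |6|->5, |3|->1.5, |5|->3.5, |5|->3.5
Step 3: Attach original signs; sum ranks with positive sign and with negative sign.
W+ = 1.5 + 6 + 5 + 1.5 + 3.5 + 3.5 = 21
W- = 0 = 0
(Check: W+ + W- = 21 should equal n(n+1)/2 = 21.)
Step 4: Test statistic W = min(W+, W-) = 0.
Step 5: Ties in |d|, so use the tie-corrected normal approximation.
        E[W] = n(n+1)/4 = 6*7/4 = 10.5.
        Tie groups: |d|=3 (t=2), |d|=5 (t=2); sum(t^3 - t) = 12.
        Var[W] = n(n+1)(2n+1)/24 - sum(t^3-t)/48 = 546/24 - 12/48 = 22.5.
        z = (W - E[W]) / sqrt(Var[W]) = (0 - 10.5) / 4.7434 = -2.2136.
        Two-sided p = 2*Phi(z) = 0.026857.
Step 6: alpha = 0.05. reject H0.

W+ = 21, W- = 0, W = min = 0, p = 0.026857, reject H0.


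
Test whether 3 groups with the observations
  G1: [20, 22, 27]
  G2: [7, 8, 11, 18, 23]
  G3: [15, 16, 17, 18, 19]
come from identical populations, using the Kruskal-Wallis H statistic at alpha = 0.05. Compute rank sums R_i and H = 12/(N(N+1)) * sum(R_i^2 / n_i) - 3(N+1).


Step 1: Combine all N = 13 observations and assign midranks.
sorted (value, group, rank): (7,G2,1), (8,G2,2), (11,G2,3), (15,G3,4), (16,G3,5), (17,G3,6), (18,G2,7.5), (18,G3,7.5), (19,G3,9), (20,G1,10), (22,G1,11), (23,G2,12), (27,G1,13)
Step 2: Sum ranks within each group.
R_1 = 34 (n_1 = 3)
R_2 = 25.5 (n_2 = 5)
R_3 = 31.5 (n_3 = 5)
Step 3: H = 12/(N(N+1)) * sum(R_i^2/n_i) - 3(N+1)
     = 12/(13*14) * (34^2/3 + 25.5^2/5 + 31.5^2/5) - 3*14
     = 0.065934 * 713.833 - 42
     = 5.065934.
Step 4: Ties present; correction factor C = 1 - 6/(13^3 - 13) = 0.997253. Corrected H = 5.065934 / 0.997253 = 5.079890.
Step 5: Under H0, H ~ chi^2(2); p-value = 0.078871.
Step 6: alpha = 0.05. fail to reject H0.

H = 5.0799, df = 2, p = 0.078871, fail to reject H0.


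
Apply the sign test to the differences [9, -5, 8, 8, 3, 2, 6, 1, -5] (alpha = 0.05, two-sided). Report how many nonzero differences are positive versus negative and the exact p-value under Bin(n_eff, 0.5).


Step 1: Discard zero differences. Original n = 9; n_eff = number of nonzero differences = 9.
Nonzero differences (with sign): +9, -5, +8, +8, +3, +2, +6, +1, -5
Step 2: Count signs: positive = 7, negative = 2.
Step 3: Under H0: P(positive) = 0.5, so the number of positives S ~ Bin(9, 0.5).
Step 4: Two-sided exact p-value = sum of Bin(9,0.5) probabilities at or below the observed probability = 0.179688.
Step 5: alpha = 0.05. fail to reject H0.

n_eff = 9, pos = 7, neg = 2, p = 0.179688, fail to reject H0.


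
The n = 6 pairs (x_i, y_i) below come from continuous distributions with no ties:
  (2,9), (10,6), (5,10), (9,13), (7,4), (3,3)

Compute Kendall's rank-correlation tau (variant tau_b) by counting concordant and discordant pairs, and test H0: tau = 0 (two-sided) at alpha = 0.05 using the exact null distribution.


Step 1: Enumerate the 15 unordered pairs (i,j) with i<j and classify each by sign(x_j-x_i) * sign(y_j-y_i).
  (1,2):dx=+8,dy=-3->D; (1,3):dx=+3,dy=+1->C; (1,4):dx=+7,dy=+4->C; (1,5):dx=+5,dy=-5->D
  (1,6):dx=+1,dy=-6->D; (2,3):dx=-5,dy=+4->D; (2,4):dx=-1,dy=+7->D; (2,5):dx=-3,dy=-2->C
  (2,6):dx=-7,dy=-3->C; (3,4):dx=+4,dy=+3->C; (3,5):dx=+2,dy=-6->D; (3,6):dx=-2,dy=-7->C
  (4,5):dx=-2,dy=-9->C; (4,6):dx=-6,dy=-10->C; (5,6):dx=-4,dy=-1->C
Step 2: C = 9, D = 6, total pairs = 15.
Step 3: tau = (C - D)/(n(n-1)/2) = (9 - 6)/15 = 0.200000.
Step 4: Exact two-sided p-value (enumerate n! = 720 permutations of y under H0): p = 0.719444.
Step 5: alpha = 0.05. fail to reject H0.

tau_b = 0.2000 (C=9, D=6), p = 0.719444, fail to reject H0.


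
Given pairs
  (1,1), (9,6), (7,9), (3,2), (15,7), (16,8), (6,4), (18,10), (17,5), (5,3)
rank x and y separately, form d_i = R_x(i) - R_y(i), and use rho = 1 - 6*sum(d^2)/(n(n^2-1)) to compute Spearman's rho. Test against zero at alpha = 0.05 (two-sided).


Step 1: Rank x and y separately (midranks; no ties here).
rank(x): 1->1, 9->6, 7->5, 3->2, 15->7, 16->8, 6->4, 18->10, 17->9, 5->3
rank(y): 1->1, 6->6, 9->9, 2->2, 7->7, 8->8, 4->4, 10->10, 5->5, 3->3
Step 2: d_i = R_x(i) - R_y(i); compute d_i^2.
  (1-1)^2=0, (6-6)^2=0, (5-9)^2=16, (2-2)^2=0, (7-7)^2=0, (8-8)^2=0, (4-4)^2=0, (10-10)^2=0, (9-5)^2=16, (3-3)^2=0
sum(d^2) = 32.
Step 3: rho = 1 - 6*32 / (10*(10^2 - 1)) = 1 - 192/990 = 0.806061.
Step 4: Under H0, t = rho * sqrt((n-2)/(1-rho^2)) = 3.8522 ~ t(8).
Step 5: Two-sided p-value from the t-distribution with 8 df = 0.004862.
Step 6: alpha = 0.05. reject H0.

rho = 0.8061, p = 0.004862, reject H0 at alpha = 0.05.


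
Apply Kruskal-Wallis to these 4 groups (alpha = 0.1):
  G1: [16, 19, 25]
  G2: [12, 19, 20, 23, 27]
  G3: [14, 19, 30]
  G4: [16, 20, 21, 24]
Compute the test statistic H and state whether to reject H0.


Step 1: Combine all N = 15 observations and assign midranks.
sorted (value, group, rank): (12,G2,1), (14,G3,2), (16,G1,3.5), (16,G4,3.5), (19,G1,6), (19,G2,6), (19,G3,6), (20,G2,8.5), (20,G4,8.5), (21,G4,10), (23,G2,11), (24,G4,12), (25,G1,13), (27,G2,14), (30,G3,15)
Step 2: Sum ranks within each group.
R_1 = 22.5 (n_1 = 3)
R_2 = 40.5 (n_2 = 5)
R_3 = 23 (n_3 = 3)
R_4 = 34 (n_4 = 4)
Step 3: H = 12/(N(N+1)) * sum(R_i^2/n_i) - 3(N+1)
     = 12/(15*16) * (22.5^2/3 + 40.5^2/5 + 23^2/3 + 34^2/4) - 3*16
     = 0.050000 * 962.133 - 48
     = 0.106667.
Step 4: Ties present; correction factor C = 1 - 36/(15^3 - 15) = 0.989286. Corrected H = 0.106667 / 0.989286 = 0.107822.
Step 5: Under H0, H ~ chi^2(3); p-value = 0.990883.
Step 6: alpha = 0.1. fail to reject H0.

H = 0.1078, df = 3, p = 0.990883, fail to reject H0.


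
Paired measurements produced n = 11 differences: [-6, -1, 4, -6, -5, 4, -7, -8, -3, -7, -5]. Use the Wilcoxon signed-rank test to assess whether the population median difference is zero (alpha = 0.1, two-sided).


Step 1: Drop any zero differences (none here) and take |d_i|.
|d| = [6, 1, 4, 6, 5, 4, 7, 8, 3, 7, 5]
Step 2: Midrank |d_i| (ties get averaged ranks).
ranks: |6|->7.5, |1|->1, |4|->3.5, |6|->7.5, |5|->5.5, |4|->3.5, |7|->9.5, |8|->11, |3|->2, |7|->9.5, |5|->5.5
Step 3: Attach original signs; sum ranks with positive sign and with negative sign.
W+ = 3.5 + 3.5 = 7
W- = 7.5 + 1 + 7.5 + 5.5 + 9.5 + 11 + 2 + 9.5 + 5.5 = 59
(Check: W+ + W- = 66 should equal n(n+1)/2 = 66.)
Step 4: Test statistic W = min(W+, W-) = 7.
Step 5: Ties in |d|, so use the tie-corrected normal approximation.
        E[W] = n(n+1)/4 = 11*12/4 = 33.
        Tie groups: |d|=4 (t=2), |d|=5 (t=2), |d|=6 (t=2), |d|=7 (t=2); sum(t^3 - t) = 24.
        Var[W] = n(n+1)(2n+1)/24 - sum(t^3-t)/48 = 3036/24 - 24/48 = 126.
        z = (W - E[W]) / sqrt(Var[W]) = (7 - 33) / 11.2250 = -2.3163.
        Two-sided p = 2*Phi(z) = 0.020544.
Step 6: alpha = 0.1. reject H0.

W+ = 7, W- = 59, W = min = 7, p = 0.020544, reject H0.


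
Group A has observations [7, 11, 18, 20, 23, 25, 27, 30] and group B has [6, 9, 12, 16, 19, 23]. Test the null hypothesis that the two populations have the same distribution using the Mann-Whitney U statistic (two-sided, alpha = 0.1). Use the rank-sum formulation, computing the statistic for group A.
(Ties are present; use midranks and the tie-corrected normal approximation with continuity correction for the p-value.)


Step 1: Combine and sort all 14 observations; assign midranks.
sorted (value, group): (6,Y), (7,X), (9,Y), (11,X), (12,Y), (16,Y), (18,X), (19,Y), (20,X), (23,X), (23,Y), (25,X), (27,X), (30,X)
ranks: 6->1, 7->2, 9->3, 11->4, 12->5, 16->6, 18->7, 19->8, 20->9, 23->10.5, 23->10.5, 25->12, 27->13, 30->14
Step 2: Rank sum for X: R1 = 2 + 4 + 7 + 9 + 10.5 + 12 + 13 + 14 = 71.5.
Step 3: U_X = R1 - n1(n1+1)/2 = 71.5 - 8*9/2 = 71.5 - 36 = 35.5.
       U_Y = n1*n2 - U_X = 48 - 35.5 = 12.5.
Step 4: Ties are present, so use the tie-corrected normal approximation (with continuity correction) for the p-value.
Step 5: p-value = 0.155126; compare to alpha = 0.1. fail to reject H0.

U_X = 35.5, p = 0.155126, fail to reject H0 at alpha = 0.1.


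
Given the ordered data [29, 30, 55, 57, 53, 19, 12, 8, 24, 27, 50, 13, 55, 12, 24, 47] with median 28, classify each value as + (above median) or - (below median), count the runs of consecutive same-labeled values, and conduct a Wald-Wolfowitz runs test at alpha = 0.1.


Step 1: Compute median = 28; label A = above, B = below.
Labels in order: AAAAABBBBBABABBA  (n_A = 8, n_B = 8)
Step 2: Count runs R = 7.
Step 3: Under H0 (random ordering), E[R] = 2*n_A*n_B/(n_A+n_B) + 1 = 2*8*8/16 + 1 = 9.0000.
        Var[R] = 2*n_A*n_B*(2*n_A*n_B - n_A - n_B) / ((n_A+n_B)^2 * (n_A+n_B-1)) = 14336/3840 = 3.7333.
        SD[R] = 1.9322.
Step 4: Continuity-corrected z = (R + 0.5 - E[R]) / SD[R] = (7 + 0.5 - 9.0000) / 1.9322 = -0.7763.
Step 5: Two-sided p-value via normal approximation = 2*(1 - Phi(|z|)) = 0.437558.
Step 6: alpha = 0.1. fail to reject H0.

R = 7, z = -0.7763, p = 0.437558, fail to reject H0.


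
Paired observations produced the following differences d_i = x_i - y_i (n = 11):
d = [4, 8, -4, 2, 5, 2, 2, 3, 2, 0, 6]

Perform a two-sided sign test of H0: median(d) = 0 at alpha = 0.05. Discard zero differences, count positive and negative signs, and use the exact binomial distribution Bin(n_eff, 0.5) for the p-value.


Step 1: Discard zero differences. Original n = 11; n_eff = number of nonzero differences = 10.
Nonzero differences (with sign): +4, +8, -4, +2, +5, +2, +2, +3, +2, +6
Step 2: Count signs: positive = 9, negative = 1.
Step 3: Under H0: P(positive) = 0.5, so the number of positives S ~ Bin(10, 0.5).
Step 4: Two-sided exact p-value = sum of Bin(10,0.5) probabilities at or below the observed probability = 0.021484.
Step 5: alpha = 0.05. reject H0.

n_eff = 10, pos = 9, neg = 1, p = 0.021484, reject H0.


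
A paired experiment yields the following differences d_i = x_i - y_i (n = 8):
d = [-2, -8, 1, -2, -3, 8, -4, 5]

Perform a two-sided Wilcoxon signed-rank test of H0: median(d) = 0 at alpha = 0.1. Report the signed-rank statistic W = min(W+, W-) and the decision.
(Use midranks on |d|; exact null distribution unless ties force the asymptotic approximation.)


Step 1: Drop any zero differences (none here) and take |d_i|.
|d| = [2, 8, 1, 2, 3, 8, 4, 5]
Step 2: Midrank |d_i| (ties get averaged ranks).
ranks: |2|->2.5, |8|->7.5, |1|->1, |2|->2.5, |3|->4, |8|->7.5, |4|->5, |5|->6
Step 3: Attach original signs; sum ranks with positive sign and with negative sign.
W+ = 1 + 7.5 + 6 = 14.5
W- = 2.5 + 7.5 + 2.5 + 4 + 5 = 21.5
(Check: W+ + W- = 36 should equal n(n+1)/2 = 36.)
Step 4: Test statistic W = min(W+, W-) = 14.5.
Step 5: Ties in |d|, so use the tie-corrected normal approximation.
        E[W] = n(n+1)/4 = 8*9/4 = 18.
        Tie groups: |d|=2 (t=2), |d|=8 (t=2); sum(t^3 - t) = 12.
        Var[W] = n(n+1)(2n+1)/24 - sum(t^3-t)/48 = 1224/24 - 12/48 = 50.75.
        z = (W - E[W]) / sqrt(Var[W]) = (14.5 - 18) / 7.1239 = -0.4913.
        Two-sided p = 2*Phi(z) = 0.623212.
Step 6: alpha = 0.1. fail to reject H0.

W+ = 14.5, W- = 21.5, W = min = 14.5, p = 0.623212, fail to reject H0.


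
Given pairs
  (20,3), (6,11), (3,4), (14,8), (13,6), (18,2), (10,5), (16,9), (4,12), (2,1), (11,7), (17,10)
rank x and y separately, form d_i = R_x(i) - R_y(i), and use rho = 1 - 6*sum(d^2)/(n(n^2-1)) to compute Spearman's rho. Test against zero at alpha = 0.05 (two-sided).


Step 1: Rank x and y separately (midranks; no ties here).
rank(x): 20->12, 6->4, 3->2, 14->8, 13->7, 18->11, 10->5, 16->9, 4->3, 2->1, 11->6, 17->10
rank(y): 3->3, 11->11, 4->4, 8->8, 6->6, 2->2, 5->5, 9->9, 12->12, 1->1, 7->7, 10->10
Step 2: d_i = R_x(i) - R_y(i); compute d_i^2.
  (12-3)^2=81, (4-11)^2=49, (2-4)^2=4, (8-8)^2=0, (7-6)^2=1, (11-2)^2=81, (5-5)^2=0, (9-9)^2=0, (3-12)^2=81, (1-1)^2=0, (6-7)^2=1, (10-10)^2=0
sum(d^2) = 298.
Step 3: rho = 1 - 6*298 / (12*(12^2 - 1)) = 1 - 1788/1716 = -0.041958.
Step 4: Under H0, t = rho * sqrt((n-2)/(1-rho^2)) = -0.1328 ~ t(10).
Step 5: Two-sided p-value from the t-distribution with 10 df = 0.896986.
Step 6: alpha = 0.05. fail to reject H0.

rho = -0.0420, p = 0.896986, fail to reject H0 at alpha = 0.05.


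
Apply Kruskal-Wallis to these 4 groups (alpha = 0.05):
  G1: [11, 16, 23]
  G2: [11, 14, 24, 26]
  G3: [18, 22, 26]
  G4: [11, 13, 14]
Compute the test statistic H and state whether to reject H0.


Step 1: Combine all N = 13 observations and assign midranks.
sorted (value, group, rank): (11,G1,2), (11,G2,2), (11,G4,2), (13,G4,4), (14,G2,5.5), (14,G4,5.5), (16,G1,7), (18,G3,8), (22,G3,9), (23,G1,10), (24,G2,11), (26,G2,12.5), (26,G3,12.5)
Step 2: Sum ranks within each group.
R_1 = 19 (n_1 = 3)
R_2 = 31 (n_2 = 4)
R_3 = 29.5 (n_3 = 3)
R_4 = 11.5 (n_4 = 3)
Step 3: H = 12/(N(N+1)) * sum(R_i^2/n_i) - 3(N+1)
     = 12/(13*14) * (19^2/3 + 31^2/4 + 29.5^2/3 + 11.5^2/3) - 3*14
     = 0.065934 * 694.75 - 42
     = 3.807692.
Step 4: Ties present; correction factor C = 1 - 36/(13^3 - 13) = 0.983516. Corrected H = 3.807692 / 0.983516 = 3.871508.
Step 5: Under H0, H ~ chi^2(3); p-value = 0.275677.
Step 6: alpha = 0.05. fail to reject H0.

H = 3.8715, df = 3, p = 0.275677, fail to reject H0.


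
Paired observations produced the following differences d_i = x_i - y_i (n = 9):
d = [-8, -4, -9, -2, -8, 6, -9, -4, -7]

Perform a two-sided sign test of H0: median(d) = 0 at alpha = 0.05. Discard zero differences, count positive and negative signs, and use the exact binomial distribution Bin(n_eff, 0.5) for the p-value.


Step 1: Discard zero differences. Original n = 9; n_eff = number of nonzero differences = 9.
Nonzero differences (with sign): -8, -4, -9, -2, -8, +6, -9, -4, -7
Step 2: Count signs: positive = 1, negative = 8.
Step 3: Under H0: P(positive) = 0.5, so the number of positives S ~ Bin(9, 0.5).
Step 4: Two-sided exact p-value = sum of Bin(9,0.5) probabilities at or below the observed probability = 0.039062.
Step 5: alpha = 0.05. reject H0.

n_eff = 9, pos = 1, neg = 8, p = 0.039062, reject H0.


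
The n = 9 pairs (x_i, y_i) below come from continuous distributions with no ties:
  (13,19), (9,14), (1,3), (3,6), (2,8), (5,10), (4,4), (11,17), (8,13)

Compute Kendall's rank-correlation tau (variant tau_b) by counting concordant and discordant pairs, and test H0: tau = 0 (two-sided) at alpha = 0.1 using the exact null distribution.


Step 1: Enumerate the 36 unordered pairs (i,j) with i<j and classify each by sign(x_j-x_i) * sign(y_j-y_i).
  (1,2):dx=-4,dy=-5->C; (1,3):dx=-12,dy=-16->C; (1,4):dx=-10,dy=-13->C; (1,5):dx=-11,dy=-11->C
  (1,6):dx=-8,dy=-9->C; (1,7):dx=-9,dy=-15->C; (1,8):dx=-2,dy=-2->C; (1,9):dx=-5,dy=-6->C
  (2,3):dx=-8,dy=-11->C; (2,4):dx=-6,dy=-8->C; (2,5):dx=-7,dy=-6->C; (2,6):dx=-4,dy=-4->C
  (2,7):dx=-5,dy=-10->C; (2,8):dx=+2,dy=+3->C; (2,9):dx=-1,dy=-1->C; (3,4):dx=+2,dy=+3->C
  (3,5):dx=+1,dy=+5->C; (3,6):dx=+4,dy=+7->C; (3,7):dx=+3,dy=+1->C; (3,8):dx=+10,dy=+14->C
  (3,9):dx=+7,dy=+10->C; (4,5):dx=-1,dy=+2->D; (4,6):dx=+2,dy=+4->C; (4,7):dx=+1,dy=-2->D
  (4,8):dx=+8,dy=+11->C; (4,9):dx=+5,dy=+7->C; (5,6):dx=+3,dy=+2->C; (5,7):dx=+2,dy=-4->D
  (5,8):dx=+9,dy=+9->C; (5,9):dx=+6,dy=+5->C; (6,7):dx=-1,dy=-6->C; (6,8):dx=+6,dy=+7->C
  (6,9):dx=+3,dy=+3->C; (7,8):dx=+7,dy=+13->C; (7,9):dx=+4,dy=+9->C; (8,9):dx=-3,dy=-4->C
Step 2: C = 33, D = 3, total pairs = 36.
Step 3: tau = (C - D)/(n(n-1)/2) = (33 - 3)/36 = 0.833333.
Step 4: Exact two-sided p-value (enumerate n! = 362880 permutations of y under H0): p = 0.000854.
Step 5: alpha = 0.1. reject H0.

tau_b = 0.8333 (C=33, D=3), p = 0.000854, reject H0.
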